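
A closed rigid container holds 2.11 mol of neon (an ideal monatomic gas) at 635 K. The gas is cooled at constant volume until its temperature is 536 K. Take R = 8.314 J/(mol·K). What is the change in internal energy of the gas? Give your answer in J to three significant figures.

ΔU ≈ -2610 J

Constant volume ⇒ W = 0, so Q = ΔU = nCᵥΔT with Cᵥ = 3R/2 = 12.47 J/(mol·K).
ΔU = (2.11)(12.47)(536 − 635) = -2605 J.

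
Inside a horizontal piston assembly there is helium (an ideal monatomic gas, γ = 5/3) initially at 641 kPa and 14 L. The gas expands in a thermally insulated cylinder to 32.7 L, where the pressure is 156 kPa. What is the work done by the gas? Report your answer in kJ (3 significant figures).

W ≈ 5.81 kJ

Adiabatic: W = (P₁V₁ − P₂V₂)/(γ − 1) with γ = 5/3.
P₁V₁ = 8974 J, P₂V₂ = 5101 J.
W = (8974 − 5101) / 0.6667 = 5809 J.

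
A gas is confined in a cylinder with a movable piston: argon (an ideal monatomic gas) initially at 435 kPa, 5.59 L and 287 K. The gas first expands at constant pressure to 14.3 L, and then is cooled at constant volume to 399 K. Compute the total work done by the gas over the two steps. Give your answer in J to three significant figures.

W_total ≈ 3790 J

Step 1 (isobaric): W = PΔV = (435 kPa)(14.3 − 5.59 L) = 3789 J.
Step 2 (isochoric): W = 0 (constant volume).
W_total = 3789 + 0 = 3789 J.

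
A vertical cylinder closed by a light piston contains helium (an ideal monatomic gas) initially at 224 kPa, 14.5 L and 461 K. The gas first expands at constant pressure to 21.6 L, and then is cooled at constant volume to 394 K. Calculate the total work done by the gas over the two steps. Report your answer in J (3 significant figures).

Step 1 (isobaric): W = PΔV = (224 kPa)(21.6 − 14.5 L) = 1590 J.
Step 2 (isochoric): W = 0 (constant volume).
W_total = 1590 + 0 = 1590 J.

W_total ≈ 1590 J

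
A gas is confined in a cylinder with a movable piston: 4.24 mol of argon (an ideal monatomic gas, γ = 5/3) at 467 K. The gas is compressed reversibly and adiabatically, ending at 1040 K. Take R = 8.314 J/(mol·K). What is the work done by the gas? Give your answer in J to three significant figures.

W ≈ -30300 J

Adiabatic ⇒ Q = 0, so W_by = −ΔU = nCᵥ(T₁ − T₂).
Cᵥ = 3R/2 = 12.47 J/(mol·K).
W = (4.24)(12.47)(467 − 1040) = -30299 J.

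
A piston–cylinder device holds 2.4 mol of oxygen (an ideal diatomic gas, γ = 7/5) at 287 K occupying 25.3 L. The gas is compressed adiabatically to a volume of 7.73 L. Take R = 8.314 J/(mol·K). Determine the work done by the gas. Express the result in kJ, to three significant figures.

Adiabatic: TV^(γ−1) = const with γ = 7/5.
T₂ = T₁ (V₁/V₂)^(γ−1) = 287 × (25.3/7.73)^0.4 = 287 × 1.607 = 461.2 K.
W_by = nCᵥ(T₁ − T₂) = (2.4)(20.79)(287 − 461.2) = -8688 J.

W ≈ -8.69 kJ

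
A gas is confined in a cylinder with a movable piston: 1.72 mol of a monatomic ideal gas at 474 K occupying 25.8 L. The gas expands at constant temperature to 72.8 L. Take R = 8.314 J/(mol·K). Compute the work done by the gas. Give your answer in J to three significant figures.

Isothermal: W = nRT ln(V₂/V₁).
W = (1.72)(8.314)(474) × ln(72.8/25.8)
  = 6778 × 1.037
W_by_gas = 7031 J.

W ≈ 7030 J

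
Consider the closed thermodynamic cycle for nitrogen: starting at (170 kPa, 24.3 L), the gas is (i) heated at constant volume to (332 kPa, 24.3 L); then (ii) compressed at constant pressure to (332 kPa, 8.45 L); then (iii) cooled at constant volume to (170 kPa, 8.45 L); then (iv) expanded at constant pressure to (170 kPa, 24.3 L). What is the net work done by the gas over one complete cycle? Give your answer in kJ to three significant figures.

W_net ≈ -2.57 kJ

Constant-volume legs do no work.
W(ii) = (332)(8.45 − 24.3) = -5262 J; W(iv) = (170)(24.3 − 8.45) = 2695 J.
W_net = -5262 + 2695 = -2568 J (the counter-clockwise enclosed area).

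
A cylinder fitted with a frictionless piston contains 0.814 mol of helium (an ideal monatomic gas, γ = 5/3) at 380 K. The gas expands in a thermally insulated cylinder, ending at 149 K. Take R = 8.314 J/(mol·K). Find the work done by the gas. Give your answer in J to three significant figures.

Adiabatic ⇒ Q = 0, so W_by = −ΔU = nCᵥ(T₁ − T₂).
Cᵥ = 3R/2 = 12.47 J/(mol·K).
W = (0.814)(12.47)(380 − 149) = 2345 J.

W ≈ 2340 J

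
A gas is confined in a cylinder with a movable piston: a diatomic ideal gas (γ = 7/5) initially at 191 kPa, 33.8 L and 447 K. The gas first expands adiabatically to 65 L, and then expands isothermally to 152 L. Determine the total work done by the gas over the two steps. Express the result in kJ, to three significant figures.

Step 1 (adiabatic): W = (P₁V₁ − P₂V₂)/(γ−1) = (6456 − 4970)/0.4 = 3715 J.
After step 1: P = 76.46 kPa, V = 65 L, T = 344.1 K.
Step 2 (isothermal): W = P₁V₁ ln(V₂/V₁) = (4970) ln(152/65) = 4222 J.
W_total = 3715 + 4222 = 7937 J.

W_total ≈ 7.94 kJ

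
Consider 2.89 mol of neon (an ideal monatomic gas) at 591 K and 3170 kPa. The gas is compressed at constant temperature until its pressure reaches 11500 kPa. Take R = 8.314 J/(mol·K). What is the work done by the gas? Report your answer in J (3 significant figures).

Isothermal process: W = nRT ln(V₂/V₁) = nRT ln(P₁/P₂).
W = (2.89)(8.314)(591) × ln(3170/11500)
  = 14200 × ln(0.2757) = 14200 × -1.289
W_by_gas = -18299 J.

W ≈ -18300 J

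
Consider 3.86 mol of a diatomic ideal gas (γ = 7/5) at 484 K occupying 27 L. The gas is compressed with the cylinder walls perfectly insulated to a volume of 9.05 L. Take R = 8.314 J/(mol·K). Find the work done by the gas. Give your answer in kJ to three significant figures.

Adiabatic: TV^(γ−1) = const with γ = 7/5.
T₂ = T₁ (V₁/V₂)^(γ−1) = 484 × (27/9.05)^0.4 = 484 × 1.548 = 749.4 K.
W_by = nCᵥ(T₁ − T₂) = (3.86)(20.79)(484 − 749.4) = -21296 J.

W ≈ -21.3 kJ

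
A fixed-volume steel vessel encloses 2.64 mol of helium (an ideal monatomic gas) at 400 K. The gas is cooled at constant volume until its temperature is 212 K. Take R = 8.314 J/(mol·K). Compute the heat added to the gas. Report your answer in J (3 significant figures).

Constant volume ⇒ W = 0, so Q = ΔU = nCᵥΔT with Cᵥ = 3R/2 = 12.47 J/(mol·K).
ΔU = (2.64)(12.47)(212 − 400) = -6190 J.

Q ≈ -6190 J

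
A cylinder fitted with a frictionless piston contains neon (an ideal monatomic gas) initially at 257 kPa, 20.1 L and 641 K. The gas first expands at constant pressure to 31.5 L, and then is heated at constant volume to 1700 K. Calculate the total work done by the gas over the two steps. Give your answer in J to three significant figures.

W_total ≈ 2930 J

Step 1 (isobaric): W = PΔV = (257 kPa)(31.5 − 20.1 L) = 2930 J.
Step 2 (isochoric): W = 0 (constant volume).
W_total = 2930 + 0 = 2930 J.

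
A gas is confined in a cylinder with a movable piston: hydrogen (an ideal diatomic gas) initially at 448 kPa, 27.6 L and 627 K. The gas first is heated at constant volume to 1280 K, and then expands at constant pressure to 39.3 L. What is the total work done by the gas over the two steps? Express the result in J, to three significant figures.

W_total ≈ 10700 J

Step 1 (isochoric): W = 0 (constant volume).
After step 1: P = 914.6 kPa (V unchanged).
Step 2 (isobaric): W = PΔV = (914.6 kPa)(39.3 − 27.6 L) = 10701 J.
W_total = 0 + 10701 = 10701 J.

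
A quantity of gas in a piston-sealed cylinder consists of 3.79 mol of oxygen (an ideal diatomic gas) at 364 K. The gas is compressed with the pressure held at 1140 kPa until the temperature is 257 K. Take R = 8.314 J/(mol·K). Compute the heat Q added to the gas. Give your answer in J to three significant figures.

Isobaric: W = nRΔT = (3.79)(8.314)(-107) = -3372 J.
ΔU = nCᵥΔT with Cᵥ = 5R/2: ΔU = (3.79)(20.79)(-107) = -8429 J.
Q = ΔU + W = -8429 − 3372 = -11801 J.

Q ≈ -11800 J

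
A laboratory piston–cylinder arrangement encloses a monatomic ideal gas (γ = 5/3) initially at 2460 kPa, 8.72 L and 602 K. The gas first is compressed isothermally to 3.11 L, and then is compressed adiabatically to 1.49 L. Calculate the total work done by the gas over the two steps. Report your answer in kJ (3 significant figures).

W_total ≈ -42.5 kJ

Step 1 (isothermal): W = P₁V₁ ln(V₂/V₁) = (21451) ln(3.11/8.72) = -22116 J.
After step 1: P = 6897 kPa, V = 3.11 L, T = 602 K.
Step 2 (adiabatic): W = (P₁V₁ − P₂V₂)/(γ−1) = (21451 − 35035)/0.667 = -20376 J.
W_total = -22116 − 20376 = -42492 J.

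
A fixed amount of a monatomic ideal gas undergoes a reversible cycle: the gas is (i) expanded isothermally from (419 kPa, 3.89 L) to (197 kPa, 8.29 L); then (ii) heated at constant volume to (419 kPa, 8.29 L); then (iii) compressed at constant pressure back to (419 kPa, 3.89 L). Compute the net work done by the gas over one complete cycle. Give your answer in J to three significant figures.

Leg (i): W = PᵢVᵢ ln(V_f/Vᵢ) = (1630) ln(8.29/3.89) = 1233 J.
Leg (ii): W = 0.
Leg (iii): W = PΔV = (419)(3.89 − 8.29) = -1844 J.
W_net = 1233 − 1844 = -610.3 J.

W_net ≈ -610 J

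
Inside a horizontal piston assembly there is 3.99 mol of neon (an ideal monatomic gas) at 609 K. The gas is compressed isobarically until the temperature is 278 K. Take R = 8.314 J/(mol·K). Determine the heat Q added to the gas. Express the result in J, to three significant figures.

Q ≈ -27500 J

Isobaric: W = nRΔT = (3.99)(8.314)(-331) = -10980 J.
ΔU = nCᵥΔT with Cᵥ = 3R/2: ΔU = (3.99)(12.47)(-331) = -16470 J.
Q = ΔU + W = -16470 − 10980 = -27451 J.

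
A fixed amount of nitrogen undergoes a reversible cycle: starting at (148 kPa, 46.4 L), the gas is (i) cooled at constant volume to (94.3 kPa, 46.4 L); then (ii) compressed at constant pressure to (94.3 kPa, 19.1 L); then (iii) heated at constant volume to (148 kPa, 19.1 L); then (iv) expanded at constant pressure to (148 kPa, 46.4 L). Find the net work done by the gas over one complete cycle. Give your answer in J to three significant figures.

W_net ≈ 1470 J

Constant-volume legs do no work.
W(ii) = (94.3)(19.1 − 46.4) = -2574 J; W(iv) = (148)(46.4 − 19.1) = 4040 J.
W_net = -2574 + 4040 = 1466 J (the clockwise enclosed area).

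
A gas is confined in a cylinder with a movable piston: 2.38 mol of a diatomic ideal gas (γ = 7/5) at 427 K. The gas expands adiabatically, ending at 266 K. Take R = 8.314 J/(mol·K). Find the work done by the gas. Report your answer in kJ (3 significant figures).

W ≈ 7.96 kJ

Adiabatic ⇒ Q = 0, so W_by = −ΔU = nCᵥ(T₁ − T₂).
Cᵥ = 5R/2 = 20.79 J/(mol·K).
W = (2.38)(20.79)(427 − 266) = 7964 J.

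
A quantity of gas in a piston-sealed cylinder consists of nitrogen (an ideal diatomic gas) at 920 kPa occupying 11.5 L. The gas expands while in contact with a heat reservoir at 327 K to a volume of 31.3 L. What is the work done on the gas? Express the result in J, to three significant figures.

W ≈ -10600 J

Isothermal: W = nRT ln(V₂/V₁) = P₁V₁ ln(V₂/V₁).
P₁V₁ = (920 kPa)(11.5 L) = 10580 J.
W = 10580 × ln(31.3/11.5) = 10580 × 1.001
W_by_gas = 10593 J; work on gas = −W_by = -10593 J.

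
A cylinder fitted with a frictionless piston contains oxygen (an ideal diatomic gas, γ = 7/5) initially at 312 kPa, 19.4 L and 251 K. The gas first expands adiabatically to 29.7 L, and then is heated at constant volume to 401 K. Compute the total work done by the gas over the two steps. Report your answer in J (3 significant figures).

Step 1 (adiabatic): W = (P₁V₁ − P₂V₂)/(γ−1) = (6053 − 5105)/0.4 = 2370 J.
Step 2 (isochoric): W = 0 (constant volume).
W_total = 2370 + 0 = 2370 J.

W_total ≈ 2370 J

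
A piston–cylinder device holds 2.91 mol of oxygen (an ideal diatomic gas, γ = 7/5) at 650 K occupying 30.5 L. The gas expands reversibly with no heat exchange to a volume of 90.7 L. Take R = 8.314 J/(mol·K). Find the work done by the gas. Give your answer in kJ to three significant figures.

W ≈ 13.9 kJ

Adiabatic: TV^(γ−1) = const with γ = 7/5.
T₂ = T₁ (V₁/V₂)^(γ−1) = 650 × (30.5/90.7)^0.4 = 650 × 0.6467 = 420.3 K.
W_by = nCᵥ(T₁ − T₂) = (2.91)(20.79)(650 − 420.3) = 13891 J.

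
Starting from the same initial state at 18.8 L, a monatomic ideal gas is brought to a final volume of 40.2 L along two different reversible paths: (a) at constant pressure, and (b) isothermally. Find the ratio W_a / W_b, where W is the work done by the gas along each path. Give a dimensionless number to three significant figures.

W_a / W_b ≈ 1.50

Path (a) isobaric: W = P₁(V₂ − V₁) → W_a/(P₁V₁) = 1.138.
Path (b) isothermal: W = P₁V₁ ln(V₂/V₁) → W_b/(P₁V₁) = 0.76.
W_a / W_b = 1.138 / 0.76 = 1.498.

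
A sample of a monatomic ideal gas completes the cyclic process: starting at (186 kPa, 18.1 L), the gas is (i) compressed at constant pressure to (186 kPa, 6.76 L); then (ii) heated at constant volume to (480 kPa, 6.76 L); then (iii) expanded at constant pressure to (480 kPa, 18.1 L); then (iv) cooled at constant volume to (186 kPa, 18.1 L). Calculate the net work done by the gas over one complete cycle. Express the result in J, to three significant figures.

Constant-volume legs do no work.
W(i) = (186)(6.76 − 18.1) = -2109 J; W(iii) = (480)(18.1 − 6.76) = 5443 J.
W_net = -2109 + 5443 = 3334 J (the clockwise enclosed area).

W_net ≈ 3330 J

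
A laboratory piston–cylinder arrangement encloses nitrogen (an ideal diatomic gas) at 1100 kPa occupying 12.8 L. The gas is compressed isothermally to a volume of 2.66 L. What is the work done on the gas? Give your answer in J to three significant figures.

W ≈ 22100 J

Isothermal: W = nRT ln(V₂/V₁) = P₁V₁ ln(V₂/V₁).
P₁V₁ = (1100 kPa)(12.8 L) = 14080 J.
W = 14080 × ln(2.66/12.8) = 14080 × -1.571
W_by_gas = -22121 J; work on gas = −W_by = 22121 J.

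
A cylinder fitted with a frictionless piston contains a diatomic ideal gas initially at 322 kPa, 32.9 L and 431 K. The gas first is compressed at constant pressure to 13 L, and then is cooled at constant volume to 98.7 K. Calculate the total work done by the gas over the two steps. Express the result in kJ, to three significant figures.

W_total ≈ -6.41 kJ

Step 1 (isobaric): W = PΔV = (322 kPa)(13 − 32.9 L) = -6408 J.
Step 2 (isochoric): W = 0 (constant volume).
W_total = -6408 + 0 = -6408 J.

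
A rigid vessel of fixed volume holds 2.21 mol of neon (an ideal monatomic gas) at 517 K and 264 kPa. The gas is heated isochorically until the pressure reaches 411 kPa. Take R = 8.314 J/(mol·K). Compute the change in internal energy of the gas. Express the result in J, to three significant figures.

ΔU ≈ 7930 J

Constant volume ⇒ W = 0, so Q = ΔU = nCᵥΔT with Cᵥ = 3R/2 = 12.47 J/(mol·K).
At constant V, T₂/T₁ = P₂/P₁ ⇒ ΔT = T₁(P₂/P₁ − 1) = 517·(411/264 − 1) = 287.9 K.
ΔU = (2.21)(12.47)(287.9) = 7934 J.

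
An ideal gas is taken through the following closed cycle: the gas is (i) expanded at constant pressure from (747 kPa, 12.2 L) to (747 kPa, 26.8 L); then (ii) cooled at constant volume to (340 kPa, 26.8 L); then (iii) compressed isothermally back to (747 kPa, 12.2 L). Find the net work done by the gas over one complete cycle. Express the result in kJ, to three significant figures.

Leg (i): W = PΔV = (747)(26.8 − 12.2) = 10906 J.
Leg (ii): W = 0.
Leg (iii): W = PᵢVᵢ ln(V_f/Vᵢ) = (9112) ln(12.2/26.8) = -7171 J.
W_net = 10906 − 7171 = 3735 J.

W_net ≈ 3.74 kJ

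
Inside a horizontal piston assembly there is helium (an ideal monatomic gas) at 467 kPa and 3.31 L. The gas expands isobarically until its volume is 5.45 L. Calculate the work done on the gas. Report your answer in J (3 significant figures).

W ≈ -999 J

Isobaric: W = P ΔV.
W = (467 kPa)(5.45 − 3.31 L) = (467)(2.14) = 999.4 J.
Work on gas = −W_by = -999.4 J.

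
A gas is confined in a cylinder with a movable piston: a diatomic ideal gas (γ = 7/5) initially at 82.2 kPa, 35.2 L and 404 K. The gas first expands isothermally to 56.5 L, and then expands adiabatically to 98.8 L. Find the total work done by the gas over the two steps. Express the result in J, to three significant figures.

Step 1 (isothermal): W = P₁V₁ ln(V₂/V₁) = (2893) ln(56.5/35.2) = 1369 J.
After step 1: P = 51.21 kPa, V = 56.5 L, T = 404 K.
Step 2 (adiabatic): W = (P₁V₁ − P₂V₂)/(γ−1) = (2893 − 2314)/0.4 = 1449 J.
W_total = 1369 + 1449 = 2818 J.

W_total ≈ 2820 J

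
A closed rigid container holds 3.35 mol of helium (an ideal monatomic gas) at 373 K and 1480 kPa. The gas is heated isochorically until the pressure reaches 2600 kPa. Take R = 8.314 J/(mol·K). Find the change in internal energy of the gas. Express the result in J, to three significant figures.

ΔU ≈ 11800 J

Constant volume ⇒ W = 0, so Q = ΔU = nCᵥΔT with Cᵥ = 3R/2 = 12.47 J/(mol·K).
At constant V, T₂/T₁ = P₂/P₁ ⇒ ΔT = T₁(P₂/P₁ − 1) = 373·(2600/1480 − 1) = 282.3 K.
ΔU = (3.35)(12.47)(282.3) = 11793 J.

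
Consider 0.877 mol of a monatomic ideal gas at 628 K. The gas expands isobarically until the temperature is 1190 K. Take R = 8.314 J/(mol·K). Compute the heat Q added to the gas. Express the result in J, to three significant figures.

Isobaric: W = nRΔT = (0.877)(8.314)(562) = 4098 J.
ΔU = nCᵥΔT with Cᵥ = 3R/2: ΔU = (0.877)(12.47)(562) = 6147 J.
Q = ΔU + W = 6147 + 4098 = 10244 J.

Q ≈ 10200 J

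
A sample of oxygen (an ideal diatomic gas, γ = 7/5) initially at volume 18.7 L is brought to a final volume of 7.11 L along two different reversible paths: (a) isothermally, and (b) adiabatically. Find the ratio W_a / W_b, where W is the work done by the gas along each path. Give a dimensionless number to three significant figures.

W_a / W_b ≈ 0.819

Path (a) isothermal: W = P₁V₁ ln(V₂/V₁) → W_a/(P₁V₁) = -0.967.
Path (b) adiabatic: W = P₁V₁(1 − (V₁/V₂)^(γ−1))/(γ−1) → W_b/(P₁V₁) = -1.181.
W_a / W_b = -0.967 / -1.181 = 0.819.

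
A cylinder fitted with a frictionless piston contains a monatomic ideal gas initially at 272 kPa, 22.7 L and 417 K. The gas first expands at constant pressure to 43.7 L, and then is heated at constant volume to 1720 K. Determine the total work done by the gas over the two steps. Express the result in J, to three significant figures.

Step 1 (isobaric): W = PΔV = (272 kPa)(43.7 − 22.7 L) = 5712 J.
Step 2 (isochoric): W = 0 (constant volume).
W_total = 5712 + 0 = 5712 J.

W_total ≈ 5710 J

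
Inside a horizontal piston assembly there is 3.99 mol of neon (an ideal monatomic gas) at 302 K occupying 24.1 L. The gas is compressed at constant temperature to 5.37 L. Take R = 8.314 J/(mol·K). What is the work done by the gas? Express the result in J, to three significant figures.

Isothermal: W = nRT ln(V₂/V₁).
W = (3.99)(8.314)(302) × ln(5.37/24.1)
  = 10018 × -1.501
W_by_gas = -15041 J.

W ≈ -15000 J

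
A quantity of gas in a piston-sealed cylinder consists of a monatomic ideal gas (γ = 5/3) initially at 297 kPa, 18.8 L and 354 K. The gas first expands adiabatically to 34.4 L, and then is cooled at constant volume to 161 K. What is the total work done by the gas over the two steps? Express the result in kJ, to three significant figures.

Step 1 (adiabatic): W = (P₁V₁ − P₂V₂)/(γ−1) = (5584 − 3732)/0.667 = 2777 J.
Step 2 (isochoric): W = 0 (constant volume).
W_total = 2777 + 0 = 2777 J.

W_total ≈ 2.78 kJ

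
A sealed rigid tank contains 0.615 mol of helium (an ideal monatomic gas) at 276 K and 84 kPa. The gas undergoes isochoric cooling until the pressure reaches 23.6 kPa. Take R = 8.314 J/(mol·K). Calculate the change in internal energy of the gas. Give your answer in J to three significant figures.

Constant volume ⇒ W = 0, so Q = ΔU = nCᵥΔT with Cᵥ = 3R/2 = 12.47 J/(mol·K).
At constant V, T₂/T₁ = P₂/P₁ ⇒ ΔT = T₁(P₂/P₁ − 1) = 276·(23.6/84 − 1) = -198.5 K.
ΔU = (0.615)(12.47)(-198.5) = -1522 J.

ΔU ≈ -1520 J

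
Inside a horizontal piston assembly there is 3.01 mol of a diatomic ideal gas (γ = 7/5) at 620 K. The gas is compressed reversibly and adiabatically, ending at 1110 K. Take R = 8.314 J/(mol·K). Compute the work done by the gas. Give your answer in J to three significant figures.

Adiabatic ⇒ Q = 0, so W_by = −ΔU = nCᵥ(T₁ − T₂).
Cᵥ = 5R/2 = 20.79 J/(mol·K).
W = (3.01)(20.79)(620 − 1110) = -30656 J.

W ≈ -30700 J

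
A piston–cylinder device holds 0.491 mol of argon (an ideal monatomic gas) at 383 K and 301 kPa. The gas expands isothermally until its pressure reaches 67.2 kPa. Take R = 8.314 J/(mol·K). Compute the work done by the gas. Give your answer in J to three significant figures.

Isothermal process: W = nRT ln(V₂/V₁) = nRT ln(P₁/P₂).
W = (0.491)(8.314)(383) × ln(301/67.2)
  = 1563 × ln(4.479) = 1563 × 1.499
W_by_gas = 2344 J.

W ≈ 2340 J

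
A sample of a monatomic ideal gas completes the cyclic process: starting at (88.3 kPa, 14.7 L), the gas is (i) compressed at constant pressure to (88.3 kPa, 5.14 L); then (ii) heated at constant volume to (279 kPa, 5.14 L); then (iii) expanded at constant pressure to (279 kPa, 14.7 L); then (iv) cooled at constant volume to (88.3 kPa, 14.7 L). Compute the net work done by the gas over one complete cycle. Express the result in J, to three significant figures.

Constant-volume legs do no work.
W(i) = (88.3)(5.14 − 14.7) = -844.1 J; W(iii) = (279)(14.7 − 5.14) = 2667 J.
W_net = -844.1 + 2667 = 1823 J (the clockwise enclosed area).

W_net ≈ 1820 J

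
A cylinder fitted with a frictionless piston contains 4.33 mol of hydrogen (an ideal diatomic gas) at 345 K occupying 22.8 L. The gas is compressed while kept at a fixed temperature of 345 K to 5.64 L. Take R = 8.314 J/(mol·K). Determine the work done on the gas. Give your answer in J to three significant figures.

Isothermal: W = nRT ln(V₂/V₁).
W = (4.33)(8.314)(345) × ln(5.64/22.8)
  = 12420 × -1.397
W_by_gas = -17349 J; work on gas = −W_by = 17349 J.

W ≈ 17300 J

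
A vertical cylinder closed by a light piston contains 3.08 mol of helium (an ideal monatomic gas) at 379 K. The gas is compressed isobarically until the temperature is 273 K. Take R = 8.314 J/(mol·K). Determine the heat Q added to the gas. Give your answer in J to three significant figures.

Q ≈ -6790 J

Isobaric: W = nRΔT = (3.08)(8.314)(-106) = -2714 J.
ΔU = nCᵥΔT with Cᵥ = 3R/2: ΔU = (3.08)(12.47)(-106) = -4072 J.
Q = ΔU + W = -4072 − 2714 = -6786 J.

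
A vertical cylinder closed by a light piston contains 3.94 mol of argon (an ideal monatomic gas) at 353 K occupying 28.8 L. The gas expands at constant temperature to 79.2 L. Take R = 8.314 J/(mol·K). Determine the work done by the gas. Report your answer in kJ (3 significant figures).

W ≈ 11.7 kJ

Isothermal: W = nRT ln(V₂/V₁).
W = (3.94)(8.314)(353) × ln(79.2/28.8)
  = 11563 × 1.012
W_by_gas = 11697 J.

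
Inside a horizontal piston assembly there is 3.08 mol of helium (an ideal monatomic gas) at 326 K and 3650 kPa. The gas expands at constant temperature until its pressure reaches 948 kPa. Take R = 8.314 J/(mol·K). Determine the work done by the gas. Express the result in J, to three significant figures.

Isothermal process: W = nRT ln(V₂/V₁) = nRT ln(P₁/P₂).
W = (3.08)(8.314)(326) × ln(3650/948)
  = 8348 × ln(3.85) = 8348 × 1.348
W_by_gas = 11254 J.

W ≈ 11300 J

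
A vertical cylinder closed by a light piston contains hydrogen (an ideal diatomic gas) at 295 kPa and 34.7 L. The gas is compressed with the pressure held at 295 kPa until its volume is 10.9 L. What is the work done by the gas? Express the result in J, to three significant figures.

W ≈ -7020 J

Isobaric: W = P ΔV.
W = (295 kPa)(10.9 − 34.7 L) = (295)(-23.8) = -7021 J.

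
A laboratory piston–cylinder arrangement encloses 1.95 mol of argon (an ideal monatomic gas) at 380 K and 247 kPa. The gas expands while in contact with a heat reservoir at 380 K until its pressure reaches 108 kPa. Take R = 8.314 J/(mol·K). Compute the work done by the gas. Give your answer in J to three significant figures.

W ≈ 5100 J

Isothermal process: W = nRT ln(V₂/V₁) = nRT ln(P₁/P₂).
W = (1.95)(8.314)(380) × ln(247/108)
  = 6161 × ln(2.287) = 6161 × 0.8273
W_by_gas = 5096 J.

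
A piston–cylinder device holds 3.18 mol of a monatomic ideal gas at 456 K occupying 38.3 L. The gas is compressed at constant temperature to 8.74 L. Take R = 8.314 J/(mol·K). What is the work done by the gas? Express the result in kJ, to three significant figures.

W ≈ -17.8 kJ

Isothermal: W = nRT ln(V₂/V₁).
W = (3.18)(8.314)(456) × ln(8.74/38.3)
  = 12056 × -1.478
W_by_gas = -17813 J.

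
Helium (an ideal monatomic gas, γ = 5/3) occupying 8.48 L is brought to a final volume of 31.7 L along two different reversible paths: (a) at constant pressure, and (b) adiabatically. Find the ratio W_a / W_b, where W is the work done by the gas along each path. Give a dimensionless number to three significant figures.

Path (a) isobaric: W = P₁(V₂ − V₁) → W_a/(P₁V₁) = 2.738.
Path (b) adiabatic: W = P₁V₁(1 − (V₁/V₂)^(γ−1))/(γ−1) → W_b/(P₁V₁) = 0.8772.
W_a / W_b = 2.738 / 0.8772 = 3.121.

W_a / W_b ≈ 3.12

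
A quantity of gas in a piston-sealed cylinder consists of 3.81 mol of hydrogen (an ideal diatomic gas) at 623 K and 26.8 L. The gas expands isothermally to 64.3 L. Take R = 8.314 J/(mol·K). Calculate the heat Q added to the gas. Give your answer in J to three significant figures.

Isothermal ⇒ ΔU = 0, so Q = W = nRT ln(V₂/V₁).
Q = (3.81)(8.314)(623) ln(64.3/26.8) = 19734 × 0.8752 = 17271 J.

Q ≈ 17300 J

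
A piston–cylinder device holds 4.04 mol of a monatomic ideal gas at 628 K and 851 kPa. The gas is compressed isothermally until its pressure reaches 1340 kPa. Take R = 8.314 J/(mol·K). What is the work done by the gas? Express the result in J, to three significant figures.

Isothermal process: W = nRT ln(V₂/V₁) = nRT ln(P₁/P₂).
W = (4.04)(8.314)(628) × ln(851/1340)
  = 21094 × ln(0.6351) = 21094 × -0.454
W_by_gas = -9577 J.

W ≈ -9580 J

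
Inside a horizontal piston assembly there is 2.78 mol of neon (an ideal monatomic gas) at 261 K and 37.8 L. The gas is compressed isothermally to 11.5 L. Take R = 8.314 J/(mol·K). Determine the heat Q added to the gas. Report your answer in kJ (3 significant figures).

Q ≈ -7.18 kJ

Isothermal ⇒ ΔU = 0, so Q = W = nRT ln(V₂/V₁).
Q = (2.78)(8.314)(261) ln(11.5/37.8) = 6032 × -1.19 = -7178 J.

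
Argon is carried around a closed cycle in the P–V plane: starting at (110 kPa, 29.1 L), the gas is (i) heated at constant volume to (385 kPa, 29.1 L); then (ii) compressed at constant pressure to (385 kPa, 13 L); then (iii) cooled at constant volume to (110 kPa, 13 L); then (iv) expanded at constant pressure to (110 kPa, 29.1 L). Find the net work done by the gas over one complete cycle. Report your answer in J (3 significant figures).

Constant-volume legs do no work.
W(ii) = (385)(13 − 29.1) = -6199 J; W(iv) = (110)(29.1 − 13) = 1771 J.
W_net = -6199 + 1771 = -4428 J (the counter-clockwise enclosed area).

W_net ≈ -4430 J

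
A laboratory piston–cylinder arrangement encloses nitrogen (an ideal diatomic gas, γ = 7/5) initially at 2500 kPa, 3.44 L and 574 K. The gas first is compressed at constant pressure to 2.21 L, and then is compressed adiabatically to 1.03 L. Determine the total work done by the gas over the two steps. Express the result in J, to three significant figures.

W_total ≈ -8010 J

Step 1 (isobaric): W = PΔV = (2500 kPa)(2.21 − 3.44 L) = -3075 J.
After step 1: P = 2500 kPa, V = 2.21 L, T = 368.8 K.
Step 2 (adiabatic): W = (P₁V₁ − P₂V₂)/(γ−1) = (5525 − 7498)/0.4 = -4933 J.
W_total = -3075 − 4933 = -8008 J.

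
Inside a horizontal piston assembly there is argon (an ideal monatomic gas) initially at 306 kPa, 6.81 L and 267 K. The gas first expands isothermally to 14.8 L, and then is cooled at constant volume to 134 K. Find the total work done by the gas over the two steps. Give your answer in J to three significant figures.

Step 1 (isothermal): W = P₁V₁ ln(V₂/V₁) = (2084) ln(14.8/6.81) = 1618 J.
Step 2 (isochoric): W = 0 (constant volume).
W_total = 1618 + 0 = 1618 J.

W_total ≈ 1620 J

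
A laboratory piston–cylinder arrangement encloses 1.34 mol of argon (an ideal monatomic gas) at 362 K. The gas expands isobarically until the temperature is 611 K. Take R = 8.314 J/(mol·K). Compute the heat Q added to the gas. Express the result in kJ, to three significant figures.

Isobaric: W = nRΔT = (1.34)(8.314)(249) = 2774 J.
ΔU = nCᵥΔT with Cᵥ = 3R/2: ΔU = (1.34)(12.47)(249) = 4161 J.
Q = ΔU + W = 4161 + 2774 = 6935 J.

Q ≈ 6.94 kJ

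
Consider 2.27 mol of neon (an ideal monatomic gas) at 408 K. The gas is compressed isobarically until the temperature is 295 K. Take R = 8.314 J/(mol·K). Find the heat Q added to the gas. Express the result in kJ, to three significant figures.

Q ≈ -5.33 kJ

Isobaric: W = nRΔT = (2.27)(8.314)(-113) = -2133 J.
ΔU = nCᵥΔT with Cᵥ = 3R/2: ΔU = (2.27)(12.47)(-113) = -3199 J.
Q = ΔU + W = -3199 − 2133 = -5332 J.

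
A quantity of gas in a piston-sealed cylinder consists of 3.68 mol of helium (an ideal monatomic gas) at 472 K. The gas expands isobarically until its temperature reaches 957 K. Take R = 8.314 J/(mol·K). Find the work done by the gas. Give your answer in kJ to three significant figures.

W ≈ 14.8 kJ

Isobaric: W = P ΔV = nR ΔT.
W = (3.68)(8.314)(957 − 472) = 14839 J.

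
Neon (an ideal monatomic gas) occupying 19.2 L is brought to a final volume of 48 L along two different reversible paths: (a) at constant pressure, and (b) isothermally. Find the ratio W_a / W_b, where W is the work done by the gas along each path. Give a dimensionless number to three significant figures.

W_a / W_b ≈ 1.64

Path (a) isobaric: W = P₁(V₂ − V₁) → W_a/(P₁V₁) = 1.5.
Path (b) isothermal: W = P₁V₁ ln(V₂/V₁) → W_b/(P₁V₁) = 0.9163.
W_a / W_b = 1.5 / 0.9163 = 1.637.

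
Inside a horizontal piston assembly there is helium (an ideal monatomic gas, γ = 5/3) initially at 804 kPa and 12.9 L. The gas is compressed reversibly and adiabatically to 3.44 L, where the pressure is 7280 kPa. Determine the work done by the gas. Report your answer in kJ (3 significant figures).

W ≈ -22.0 kJ

Adiabatic: W = (P₁V₁ − P₂V₂)/(γ − 1) with γ = 5/3.
P₁V₁ = 10372 J, P₂V₂ = 25043 J.
W = (10372 − 25043) / 0.6667 = -22007 J.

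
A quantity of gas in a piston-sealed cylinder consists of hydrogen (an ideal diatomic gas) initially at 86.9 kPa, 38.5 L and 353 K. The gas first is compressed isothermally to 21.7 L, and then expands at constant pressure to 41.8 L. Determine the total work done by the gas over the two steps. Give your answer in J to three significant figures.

W_total ≈ 1180 J

Step 1 (isothermal): W = P₁V₁ ln(V₂/V₁) = (3346) ln(21.7/38.5) = -1918 J.
After step 1: P = 154.2 kPa, V = 21.7 L, T = 353 K.
Step 2 (isobaric): W = PΔV = (154.2 kPa)(41.8 − 21.7 L) = 3099 J.
W_total = -1918 + 3099 = 1181 J.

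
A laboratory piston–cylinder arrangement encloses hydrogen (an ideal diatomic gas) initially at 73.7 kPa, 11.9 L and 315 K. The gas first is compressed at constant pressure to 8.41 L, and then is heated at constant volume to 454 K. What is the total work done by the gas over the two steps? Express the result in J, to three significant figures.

W_total ≈ -257 J

Step 1 (isobaric): W = PΔV = (73.7 kPa)(8.41 − 11.9 L) = -257.2 J.
Step 2 (isochoric): W = 0 (constant volume).
W_total = -257.2 + 0 = -257.2 J.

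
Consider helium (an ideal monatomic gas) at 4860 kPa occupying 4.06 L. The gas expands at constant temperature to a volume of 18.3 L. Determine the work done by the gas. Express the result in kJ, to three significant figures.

Isothermal: W = nRT ln(V₂/V₁) = P₁V₁ ln(V₂/V₁).
P₁V₁ = (4860 kPa)(4.06 L) = 19732 J.
W = 19732 × ln(18.3/4.06) = 19732 × 1.506
W_by_gas = 29710 J.

W ≈ 29.7 kJ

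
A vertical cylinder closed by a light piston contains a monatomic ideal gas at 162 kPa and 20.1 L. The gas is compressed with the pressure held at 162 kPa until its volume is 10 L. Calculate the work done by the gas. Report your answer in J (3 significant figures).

W ≈ -1640 J

Isobaric: W = P ΔV.
W = (162 kPa)(10 − 20.1 L) = (162)(-10.1) = -1636 J.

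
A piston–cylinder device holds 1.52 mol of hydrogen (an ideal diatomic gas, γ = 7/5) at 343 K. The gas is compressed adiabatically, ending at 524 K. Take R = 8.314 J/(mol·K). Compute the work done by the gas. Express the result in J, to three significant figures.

W ≈ -5720 J

Adiabatic ⇒ Q = 0, so W_by = −ΔU = nCᵥ(T₁ − T₂).
Cᵥ = 5R/2 = 20.79 J/(mol·K).
W = (1.52)(20.79)(343 − 524) = -5718 J.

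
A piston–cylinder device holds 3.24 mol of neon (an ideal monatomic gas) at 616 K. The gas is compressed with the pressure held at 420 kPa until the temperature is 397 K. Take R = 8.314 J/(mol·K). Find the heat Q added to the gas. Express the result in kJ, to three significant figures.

Isobaric: W = nRΔT = (3.24)(8.314)(-219) = -5899 J.
ΔU = nCᵥΔT with Cᵥ = 3R/2: ΔU = (3.24)(12.47)(-219) = -8849 J.
Q = ΔU + W = -8849 − 5899 = -14748 J.

Q ≈ -14.7 kJ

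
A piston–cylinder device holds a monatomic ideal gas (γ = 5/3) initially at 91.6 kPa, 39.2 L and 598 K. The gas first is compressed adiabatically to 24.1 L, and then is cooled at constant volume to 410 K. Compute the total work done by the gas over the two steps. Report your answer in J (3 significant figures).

W_total ≈ -2060 J

Step 1 (adiabatic): W = (P₁V₁ − P₂V₂)/(γ−1) = (3591 − 4966)/0.667 = -2063 J.
Step 2 (isochoric): W = 0 (constant volume).
W_total = -2063 + 0 = -2063 J.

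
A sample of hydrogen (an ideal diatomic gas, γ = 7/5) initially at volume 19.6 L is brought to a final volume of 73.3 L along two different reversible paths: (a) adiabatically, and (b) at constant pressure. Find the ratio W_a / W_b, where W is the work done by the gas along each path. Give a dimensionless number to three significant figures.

W_a / W_b ≈ 0.374

Path (a) adiabatic: W = P₁V₁(1 − (V₁/V₂)^(γ−1))/(γ−1) → W_a/(P₁V₁) = 1.025.
Path (b) isobaric: W = P₁(V₂ − V₁) → W_b/(P₁V₁) = 2.74.
W_a / W_b = 1.025 / 2.74 = 0.3741.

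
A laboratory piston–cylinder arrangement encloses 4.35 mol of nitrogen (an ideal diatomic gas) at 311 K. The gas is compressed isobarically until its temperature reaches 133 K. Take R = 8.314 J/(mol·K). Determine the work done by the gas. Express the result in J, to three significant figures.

W ≈ -6440 J

Isobaric: W = P ΔV = nR ΔT.
W = (4.35)(8.314)(133 − 311) = -6438 J.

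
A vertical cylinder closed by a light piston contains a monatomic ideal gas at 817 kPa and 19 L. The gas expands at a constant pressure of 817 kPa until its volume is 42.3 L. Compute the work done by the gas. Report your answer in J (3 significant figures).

W ≈ 19000 J

Isobaric: W = P ΔV.
W = (817 kPa)(42.3 − 19 L) = (817)(23.3) = 19036 J.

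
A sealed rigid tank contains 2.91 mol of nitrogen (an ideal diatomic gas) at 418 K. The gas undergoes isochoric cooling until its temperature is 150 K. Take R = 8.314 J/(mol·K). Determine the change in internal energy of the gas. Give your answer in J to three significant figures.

ΔU ≈ -16200 J

Constant volume ⇒ W = 0, so Q = ΔU = nCᵥΔT with Cᵥ = 5R/2 = 20.79 J/(mol·K).
ΔU = (2.91)(20.79)(150 − 418) = -16210 J.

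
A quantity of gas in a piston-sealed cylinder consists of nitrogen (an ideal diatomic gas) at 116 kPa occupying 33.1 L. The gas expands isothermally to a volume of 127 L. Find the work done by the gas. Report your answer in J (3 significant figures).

W ≈ 5160 J

Isothermal: W = nRT ln(V₂/V₁) = P₁V₁ ln(V₂/V₁).
P₁V₁ = (116 kPa)(33.1 L) = 3840 J.
W = 3840 × ln(127/33.1) = 3840 × 1.345
W_by_gas = 5163 J.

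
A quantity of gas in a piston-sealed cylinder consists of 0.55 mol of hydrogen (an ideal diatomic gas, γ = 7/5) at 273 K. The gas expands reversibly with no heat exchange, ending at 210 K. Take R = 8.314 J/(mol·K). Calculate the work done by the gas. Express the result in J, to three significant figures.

W ≈ 720 J

Adiabatic ⇒ Q = 0, so W_by = −ΔU = nCᵥ(T₁ − T₂).
Cᵥ = 5R/2 = 20.79 J/(mol·K).
W = (0.55)(20.79)(273 − 210) = 720.2 J.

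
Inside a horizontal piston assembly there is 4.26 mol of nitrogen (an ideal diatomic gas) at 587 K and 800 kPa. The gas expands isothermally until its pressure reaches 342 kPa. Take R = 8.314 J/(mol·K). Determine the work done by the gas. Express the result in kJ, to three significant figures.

W ≈ 17.7 kJ

Isothermal process: W = nRT ln(V₂/V₁) = nRT ln(P₁/P₂).
W = (4.26)(8.314)(587) × ln(800/342)
  = 20790 × ln(2.339) = 20790 × 0.8498
W_by_gas = 17667 J.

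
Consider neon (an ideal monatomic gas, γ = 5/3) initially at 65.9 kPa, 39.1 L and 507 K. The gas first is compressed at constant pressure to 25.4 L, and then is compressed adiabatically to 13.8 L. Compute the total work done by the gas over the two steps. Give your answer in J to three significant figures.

W_total ≈ -2160 J

Step 1 (isobaric): W = PΔV = (65.9 kPa)(25.4 − 39.1 L) = -902.8 J.
After step 1: P = 65.9 kPa, V = 25.4 L, T = 329.4 K.
Step 2 (adiabatic): W = (P₁V₁ − P₂V₂)/(γ−1) = (1674 − 2514)/0.667 = -1260 J.
W_total = -902.8 − 1260 = -2163 J.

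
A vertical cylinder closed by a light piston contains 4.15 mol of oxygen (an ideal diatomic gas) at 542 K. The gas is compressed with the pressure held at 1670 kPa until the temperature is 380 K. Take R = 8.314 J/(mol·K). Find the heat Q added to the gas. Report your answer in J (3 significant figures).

Q ≈ -19600 J

Isobaric: W = nRΔT = (4.15)(8.314)(-162) = -5590 J.
ΔU = nCᵥΔT with Cᵥ = 5R/2: ΔU = (4.15)(20.79)(-162) = -13974 J.
Q = ΔU + W = -13974 − 5590 = -19563 J.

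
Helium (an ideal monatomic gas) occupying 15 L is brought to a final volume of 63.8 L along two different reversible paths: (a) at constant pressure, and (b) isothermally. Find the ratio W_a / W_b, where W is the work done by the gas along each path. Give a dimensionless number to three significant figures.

W_a / W_b ≈ 2.25

Path (a) isobaric: W = P₁(V₂ − V₁) → W_a/(P₁V₁) = 3.253.
Path (b) isothermal: W = P₁V₁ ln(V₂/V₁) → W_b/(P₁V₁) = 1.448.
W_a / W_b = 3.253 / 1.448 = 2.247.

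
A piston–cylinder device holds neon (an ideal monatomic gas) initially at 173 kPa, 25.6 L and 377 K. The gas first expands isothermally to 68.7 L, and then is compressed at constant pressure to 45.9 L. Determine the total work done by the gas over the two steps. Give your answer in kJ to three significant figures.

Step 1 (isothermal): W = P₁V₁ ln(V₂/V₁) = (4429) ln(68.7/25.6) = 4372 J.
After step 1: P = 64.47 kPa, V = 68.7 L, T = 377 K.
Step 2 (isobaric): W = PΔV = (64.47 kPa)(45.9 − 68.7 L) = -1470 J.
W_total = 4372 − 1470 = 2902 J.

W_total ≈ 2.90 kJ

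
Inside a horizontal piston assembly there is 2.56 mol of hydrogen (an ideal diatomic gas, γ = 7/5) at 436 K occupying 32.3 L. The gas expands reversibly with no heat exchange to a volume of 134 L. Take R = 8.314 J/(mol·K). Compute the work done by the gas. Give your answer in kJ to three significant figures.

W ≈ 10.1 kJ

Adiabatic: TV^(γ−1) = const with γ = 7/5.
T₂ = T₁ (V₁/V₂)^(γ−1) = 436 × (32.3/134)^0.4 = 436 × 0.566 = 246.8 K.
W_by = nCᵥ(T₁ − T₂) = (2.56)(20.79)(436 − 246.8) = 10068 J.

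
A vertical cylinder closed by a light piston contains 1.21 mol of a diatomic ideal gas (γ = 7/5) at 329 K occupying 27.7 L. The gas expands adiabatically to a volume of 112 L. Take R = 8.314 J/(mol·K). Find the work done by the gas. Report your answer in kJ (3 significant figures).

W ≈ 3.54 kJ

Adiabatic: TV^(γ−1) = const with γ = 7/5.
T₂ = T₁ (V₁/V₂)^(γ−1) = 329 × (27.7/112)^0.4 = 329 × 0.5719 = 188.1 K.
W_by = nCᵥ(T₁ − T₂) = (1.21)(20.79)(329 − 188.1) = 3542 J.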